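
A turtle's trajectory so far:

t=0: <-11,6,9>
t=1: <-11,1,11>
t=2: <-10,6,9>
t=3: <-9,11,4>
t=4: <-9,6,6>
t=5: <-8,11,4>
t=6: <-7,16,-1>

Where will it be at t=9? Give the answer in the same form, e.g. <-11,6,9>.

The moves between consecutive positions are <+0,-5,+2>, <+1,+5,-2>, <+1,+5,-5>, <+0,-5,+2>, <+1,+5,-2>, <+1,+5,-5>; they repeat the 3-cycle [<+0,-5,+2>, <+1,+5,-2>, <+1,+5,-5>].
step 7: apply <+0,-5,+2> → <-7,11,1>
step 8: apply <+1,+5,-2> → <-6,16,-1>
step 9: apply <+1,+5,-5> → <-5,21,-6>

<-5,21,-6>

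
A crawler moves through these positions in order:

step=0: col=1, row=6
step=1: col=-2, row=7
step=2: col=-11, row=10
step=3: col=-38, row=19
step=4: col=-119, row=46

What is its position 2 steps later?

Step-to-step displacements: (-3, +1), (-9, +3), (-27, +9), (-81, +27); each is 3× the previous.
step 5: col=-119, row=46 + (-243, +81) → col=-362, row=127
step 6: col=-362, row=127 + (-729, +243) → col=-1091, row=370

col=-1091, row=370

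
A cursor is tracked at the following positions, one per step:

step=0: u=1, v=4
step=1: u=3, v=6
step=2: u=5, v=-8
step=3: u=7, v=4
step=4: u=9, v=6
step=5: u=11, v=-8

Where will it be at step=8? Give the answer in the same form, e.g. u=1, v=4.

u=17, v=-8

The u coordinate changes by +2 each step, so at step 8 it is 1 + 8·(2) = 17.
The v coordinate repeats the cycle [4, 6, -8] with period 3; step 8 mod 3 = 2, giving -8.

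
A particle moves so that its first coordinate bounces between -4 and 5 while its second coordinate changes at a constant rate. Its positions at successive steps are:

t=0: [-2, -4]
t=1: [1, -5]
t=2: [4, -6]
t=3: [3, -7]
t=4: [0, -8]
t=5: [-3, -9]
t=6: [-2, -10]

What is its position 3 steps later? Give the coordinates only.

[3, -13]

The first coordinate reflects between -4 and 5, moving 3 per step.
  step 7: -2 → 1
  step 8: 1 → 4
  step 9: 4 → 3
The second coordinate changes by -1 each step: at step 9 it is -13.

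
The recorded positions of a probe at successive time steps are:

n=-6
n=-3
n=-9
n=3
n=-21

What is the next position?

Consecutive displacements +3, -6, +12, -24 scale by a factor of -2 each step.
step 5: -21 + 48 → n=27

n=27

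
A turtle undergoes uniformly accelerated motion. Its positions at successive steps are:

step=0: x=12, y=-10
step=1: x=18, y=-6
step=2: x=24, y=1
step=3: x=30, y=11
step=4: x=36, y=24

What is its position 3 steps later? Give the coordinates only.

x=54, y=81

Taking differences between consecutive positions: (+6, +4), (+6, +7), (+6, +10), (+6, +13). These grow by (+0, +3) each step.
step 5: x=36, y=24 + (+6, +16) → x=42, y=40
step 6: x=42, y=40 + (+6, +19) → x=48, y=59
step 7: x=48, y=59 + (+6, +22) → x=54, y=81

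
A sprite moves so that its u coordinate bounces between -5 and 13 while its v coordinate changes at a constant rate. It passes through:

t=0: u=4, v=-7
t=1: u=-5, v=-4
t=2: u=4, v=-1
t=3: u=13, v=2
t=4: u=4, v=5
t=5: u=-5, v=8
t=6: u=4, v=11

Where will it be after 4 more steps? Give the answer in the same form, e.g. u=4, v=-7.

u=4, v=23

The u coordinate travels 9 per step and bounces off the walls at -5 and 13.
  step 7: 4 → 13
  step 8: 13 → 4
  step 9: 4 → -5
  step 10: -5 → 4
The v coordinate changes by +3 each step: at step 10 it is 23.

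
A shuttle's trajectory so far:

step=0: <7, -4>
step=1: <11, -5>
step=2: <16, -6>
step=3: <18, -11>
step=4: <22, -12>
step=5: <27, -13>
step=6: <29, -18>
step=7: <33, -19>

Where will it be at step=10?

The moves between consecutive positions are <+4, -1>, <+5, -1>, <+2, -5>, <+4, -1>, <+5, -1>, <+2, -5>, <+4, -1>; they repeat the 3-cycle [<+4, -1>, <+5, -1>, <+2, -5>].
step 8: apply <+5, -1> → <38, -20>
step 9: apply <+2, -5> → <40, -25>
step 10: apply <+4, -1> → <44, -26>

<44, -26>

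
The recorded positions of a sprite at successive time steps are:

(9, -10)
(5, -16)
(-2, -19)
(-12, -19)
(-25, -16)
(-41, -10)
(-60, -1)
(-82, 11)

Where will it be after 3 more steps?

(-166, 65)

Taking differences between consecutive positions: (-4, -6), (-7, -3), (-10, +0), (-13, +3), (-16, +6), (-19, +9), (-22, +12). These grow by (-3, +3) each step.
step 8: (-82, 11) + (-25, +15) → (-107, 26)
step 9: (-107, 26) + (-28, +18) → (-135, 44)
step 10: (-135, 44) + (-31, +21) → (-166, 65)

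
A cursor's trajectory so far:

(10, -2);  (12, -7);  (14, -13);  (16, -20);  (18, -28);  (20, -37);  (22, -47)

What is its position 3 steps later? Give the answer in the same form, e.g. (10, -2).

(28, -83)

First differences are (+2, -5), (+2, -6), (+2, -7), (+2, -8), (+2, -9), (+2, -10); their common second difference is (+0, -1) (constant acceleration).
step 7: (22, -47) + (+2, -11) → (24, -58)
step 8: (24, -58) + (+2, -12) → (26, -70)
step 9: (26, -70) + (+2, -13) → (28, -83)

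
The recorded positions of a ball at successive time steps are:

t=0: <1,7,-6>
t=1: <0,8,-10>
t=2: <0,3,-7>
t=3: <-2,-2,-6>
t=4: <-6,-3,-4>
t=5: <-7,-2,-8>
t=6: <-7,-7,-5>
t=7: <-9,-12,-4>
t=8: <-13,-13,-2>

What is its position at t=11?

<-16,-22,-2>

Differencing gives <-1,+1,-4>, <+0,-5,+3>, <-2,-5,+1>, <-4,-1,+2>, <-1,+1,-4>, <+0,-5,+3>, <-2,-5,+1>, <-4,-1,+2>. This is the pattern <-1,+1,-4>, <+0,-5,+3>, <-2,-5,+1>, <-4,-1,+2> repeated.
step 9: apply <-1,+1,-4> → <-14,-12,-6>
step 10: apply <+0,-5,+3> → <-14,-17,-3>
step 11: apply <-2,-5,+1> → <-16,-22,-2>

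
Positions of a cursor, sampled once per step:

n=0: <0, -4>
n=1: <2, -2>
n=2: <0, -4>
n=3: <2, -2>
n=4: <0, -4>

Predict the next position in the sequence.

<2, -2>

Step-to-step displacements: <+2, +2>, <-2, -2>, <+2, +2>, <-2, -2>; each is -1× the previous.
step 5: <0, -4> + <+2, +2> → <2, -2>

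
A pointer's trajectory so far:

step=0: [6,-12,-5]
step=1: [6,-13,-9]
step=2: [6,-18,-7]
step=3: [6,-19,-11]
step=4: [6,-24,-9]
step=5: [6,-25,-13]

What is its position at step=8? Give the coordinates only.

Differencing gives [+0,-1,-4], [+0,-5,+2], [+0,-1,-4], [+0,-5,+2], [+0,-1,-4]. This is the pattern [+0,-1,-4], [+0,-5,+2] repeated.
step 6: apply [+0,-5,+2] → [6,-30,-11]
step 7: apply [+0,-1,-4] → [6,-31,-15]
step 8: apply [+0,-5,+2] → [6,-36,-13]

[6,-36,-13]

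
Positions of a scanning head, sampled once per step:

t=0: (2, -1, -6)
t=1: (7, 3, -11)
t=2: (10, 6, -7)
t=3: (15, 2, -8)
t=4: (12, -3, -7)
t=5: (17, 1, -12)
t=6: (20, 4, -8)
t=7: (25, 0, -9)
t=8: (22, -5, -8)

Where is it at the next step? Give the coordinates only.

Differencing gives (+5, +4, -5), (+3, +3, +4), (+5, -4, -1), (-3, -5, +1), (+5, +4, -5), (+3, +3, +4), (+5, -4, -1), (-3, -5, +1). This is the pattern (+5, +4, -5), (+3, +3, +4), (+5, -4, -1), (-3, -5, +1) repeated.
step 9: apply (+5, +4, -5) → (27, -1, -13)

(27, -1, -13)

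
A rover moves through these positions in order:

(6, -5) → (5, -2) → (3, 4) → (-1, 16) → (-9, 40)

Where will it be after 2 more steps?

Step-to-step displacements: (-1, +3), (-2, +6), (-4, +12), (-8, +24); each is 2× the previous.
step 5: (-9, 40) + (-16, +48) → (-25, 88)
step 6: (-25, 88) + (-32, +96) → (-57, 184)

(-57, 184)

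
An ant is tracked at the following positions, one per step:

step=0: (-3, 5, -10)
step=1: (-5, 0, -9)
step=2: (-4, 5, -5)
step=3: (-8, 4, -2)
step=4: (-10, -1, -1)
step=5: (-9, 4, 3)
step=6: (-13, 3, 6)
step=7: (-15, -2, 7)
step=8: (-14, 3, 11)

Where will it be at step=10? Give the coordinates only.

(-20, -3, 15)

Differencing gives (-2, -5, +1), (+1, +5, +4), (-4, -1, +3), (-2, -5, +1), (+1, +5, +4), (-4, -1, +3), (-2, -5, +1), (+1, +5, +4). This is the pattern (-2, -5, +1), (+1, +5, +4), (-4, -1, +3) repeated.
step 9: apply (-4, -1, +3) → (-18, 2, 14)
step 10: apply (-2, -5, +1) → (-20, -3, 15)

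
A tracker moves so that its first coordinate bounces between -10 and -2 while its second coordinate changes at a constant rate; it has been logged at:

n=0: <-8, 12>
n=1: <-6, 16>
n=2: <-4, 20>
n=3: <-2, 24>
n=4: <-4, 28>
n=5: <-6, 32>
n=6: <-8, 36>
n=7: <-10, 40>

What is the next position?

The first coordinate travels 2 per step and bounces off the walls at -10 and -2.
  step 8: -10 → -8
The second coordinate changes by +4 each step: at step 8 it is 44.

<-8, 44>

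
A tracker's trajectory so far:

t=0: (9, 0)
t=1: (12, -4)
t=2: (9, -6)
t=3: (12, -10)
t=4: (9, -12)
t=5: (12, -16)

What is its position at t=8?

(9, -24)

The moves between consecutive positions are (+3, -4), (-3, -2), (+3, -4), (-3, -2), (+3, -4); they repeat the 2-cycle [(+3, -4), (-3, -2)].
step 6: apply (-3, -2) → (9, -18)
step 7: apply (+3, -4) → (12, -22)
step 8: apply (-3, -2) → (9, -24)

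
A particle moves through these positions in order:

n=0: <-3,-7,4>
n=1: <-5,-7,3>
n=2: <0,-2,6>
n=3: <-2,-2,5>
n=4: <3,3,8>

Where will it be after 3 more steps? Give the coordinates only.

The moves between consecutive positions are <-2,+0,-1>, <+5,+5,+3>, <-2,+0,-1>, <+5,+5,+3>; they repeat the 2-cycle [<-2,+0,-1>, <+5,+5,+3>].
step 5: apply <-2,+0,-1> → <1,3,7>
step 6: apply <+5,+5,+3> → <6,8,10>
step 7: apply <-2,+0,-1> → <4,8,9>

<4,8,9>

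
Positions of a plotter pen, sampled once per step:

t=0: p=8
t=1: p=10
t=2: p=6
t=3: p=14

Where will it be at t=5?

p=30

Consecutive displacements +2, -4, +8 scale by a factor of -2 each step.
step 4: 14 − 16 → p=-2
step 5: -2 + 32 → p=30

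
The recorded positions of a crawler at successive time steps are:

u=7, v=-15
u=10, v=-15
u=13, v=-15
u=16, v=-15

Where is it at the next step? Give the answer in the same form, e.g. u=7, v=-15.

Each step adds (+3, +0) to the position.
step 4: u=16, v=-15 + (+3, +0) → u=19, v=-15

u=19, v=-15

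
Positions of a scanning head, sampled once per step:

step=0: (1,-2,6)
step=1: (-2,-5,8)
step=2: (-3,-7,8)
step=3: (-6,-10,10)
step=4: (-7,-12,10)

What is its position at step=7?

(-14,-20,14)

Step-to-step displacements: (-3,-3,+2), (-1,-2,+0), (-3,-3,+2), (-1,-2,+0) — a repeating cycle of length 2.
step 5: apply (-3,-3,+2) → (-10,-15,12)
step 6: apply (-1,-2,+0) → (-11,-17,12)
step 7: apply (-3,-3,+2) → (-14,-20,14)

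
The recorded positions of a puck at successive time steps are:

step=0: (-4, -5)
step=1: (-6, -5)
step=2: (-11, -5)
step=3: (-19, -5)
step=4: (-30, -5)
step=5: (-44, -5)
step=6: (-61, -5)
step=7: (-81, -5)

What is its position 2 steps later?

(-130, -5)

First differences are (-2, +0), (-5, +0), (-8, +0), (-11, +0), (-14, +0), (-17, +0), (-20, +0); their common second difference is (-3, +0) (constant acceleration).
step 8: (-81, -5) + (-23, +0) → (-104, -5)
step 9: (-104, -5) + (-26, +0) → (-130, -5)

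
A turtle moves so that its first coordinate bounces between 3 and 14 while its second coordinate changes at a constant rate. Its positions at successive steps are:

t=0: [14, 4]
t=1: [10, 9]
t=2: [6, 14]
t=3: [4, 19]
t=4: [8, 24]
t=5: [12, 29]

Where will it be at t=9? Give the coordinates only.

The first coordinate reflects between 3 and 14, moving 4 per step.
  step 6: 12 → 12
  step 7: 12 → 8
  step 8: 8 → 4
  step 9: 4 → 6
The second coordinate changes by +5 each step: at step 9 it is 49.

[6, 49]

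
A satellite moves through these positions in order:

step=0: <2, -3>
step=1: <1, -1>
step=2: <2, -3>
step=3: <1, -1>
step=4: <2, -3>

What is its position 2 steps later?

The jumps are <-1, +2>, <+1, -2>, <-1, +2>, <+1, -2> — a geometric progression with ratio -1.
step 5: <2, -3> + <-1, +2> → <1, -1>
step 6: <1, -1> + <+1, -2> → <2, -3>

<2, -3>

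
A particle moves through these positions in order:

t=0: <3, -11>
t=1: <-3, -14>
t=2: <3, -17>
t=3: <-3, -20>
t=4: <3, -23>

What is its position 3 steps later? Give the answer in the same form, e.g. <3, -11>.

The first coordinate repeats the cycle [3, -3] with period 2; step 7 mod 2 = 1, giving -3.
The second coordinate changes by -3 each step, so at step 7 it is -11 + 7·(-3) = -32.

<-3, -32>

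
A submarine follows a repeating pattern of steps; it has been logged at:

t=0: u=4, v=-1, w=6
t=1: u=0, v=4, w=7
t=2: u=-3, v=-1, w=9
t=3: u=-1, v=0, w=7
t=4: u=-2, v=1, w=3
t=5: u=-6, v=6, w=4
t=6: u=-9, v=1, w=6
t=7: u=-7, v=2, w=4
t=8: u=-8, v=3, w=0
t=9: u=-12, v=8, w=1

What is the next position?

Step-to-step displacements: (-4,+5,+1), (-3,-5,+2), (+2,+1,-2), (-1,+1,-4), (-4,+5,+1), (-3,-5,+2), (+2,+1,-2), (-1,+1,-4), (-4,+5,+1) — a repeating cycle of length 4.
step 10: apply (-3,-5,+2) → u=-15, v=3, w=3

u=-15, v=3, w=3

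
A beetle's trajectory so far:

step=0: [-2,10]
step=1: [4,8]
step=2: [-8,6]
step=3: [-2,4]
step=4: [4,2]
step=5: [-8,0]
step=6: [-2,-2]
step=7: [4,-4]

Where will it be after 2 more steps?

The first coordinate repeats the cycle [-2, 4, -8] with period 3; step 9 mod 3 = 0, giving -2.
The second coordinate changes by -2 each step, so at step 9 it is 10 + 9·(-2) = -8.

[-2,-8]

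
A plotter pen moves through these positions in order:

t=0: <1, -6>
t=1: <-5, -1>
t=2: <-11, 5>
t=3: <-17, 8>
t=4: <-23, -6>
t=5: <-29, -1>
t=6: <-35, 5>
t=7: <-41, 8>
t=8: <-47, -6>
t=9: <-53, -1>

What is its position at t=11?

<-65, 8>

The first coordinate changes by -6 each step, so at step 11 it is 1 + 11·(-6) = -65.
The second coordinate repeats the cycle [-6, -1, 5, 8] with period 4; step 11 mod 4 = 3, giving 8.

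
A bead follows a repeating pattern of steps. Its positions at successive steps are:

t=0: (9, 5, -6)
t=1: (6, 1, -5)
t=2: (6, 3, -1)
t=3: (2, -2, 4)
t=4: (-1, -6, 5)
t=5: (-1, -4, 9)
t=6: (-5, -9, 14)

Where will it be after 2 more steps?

The moves between consecutive positions are (-3, -4, +1), (+0, +2, +4), (-4, -5, +5), (-3, -4, +1), (+0, +2, +4), (-4, -5, +5); they repeat the 3-cycle [(-3, -4, +1), (+0, +2, +4), (-4, -5, +5)].
step 7: apply (-3, -4, +1) → (-8, -13, 15)
step 8: apply (+0, +2, +4) → (-8, -11, 19)

(-8, -11, 19)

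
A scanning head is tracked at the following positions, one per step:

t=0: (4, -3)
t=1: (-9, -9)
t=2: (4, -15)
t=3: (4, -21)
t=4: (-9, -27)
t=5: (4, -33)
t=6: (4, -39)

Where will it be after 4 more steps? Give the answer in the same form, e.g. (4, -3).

(-9, -63)

The first coordinate repeats the cycle [4, -9, 4] with period 3; step 10 mod 3 = 1, giving -9.
The second coordinate changes by -6 each step, so at step 10 it is -3 + 10·(-6) = -63.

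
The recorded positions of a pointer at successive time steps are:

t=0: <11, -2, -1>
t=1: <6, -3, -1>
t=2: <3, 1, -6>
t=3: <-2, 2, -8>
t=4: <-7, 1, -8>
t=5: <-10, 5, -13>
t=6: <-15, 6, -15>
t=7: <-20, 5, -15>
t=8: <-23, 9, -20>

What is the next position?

<-28, 10, -22>

Differencing gives <-5, -1, +0>, <-3, +4, -5>, <-5, +1, -2>, <-5, -1, +0>, <-3, +4, -5>, <-5, +1, -2>, <-5, -1, +0>, <-3, +4, -5>. This is the pattern <-5, -1, +0>, <-3, +4, -5>, <-5, +1, -2> repeated.
step 9: apply <-5, +1, -2> → <-28, 10, -22>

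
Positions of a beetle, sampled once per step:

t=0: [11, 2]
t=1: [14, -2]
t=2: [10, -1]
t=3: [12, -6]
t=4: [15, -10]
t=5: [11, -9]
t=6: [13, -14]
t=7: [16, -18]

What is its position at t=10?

The moves between consecutive positions are [+3, -4], [-4, +1], [+2, -5], [+3, -4], [-4, +1], [+2, -5], [+3, -4]; they repeat the 3-cycle [[+3, -4], [-4, +1], [+2, -5]].
step 8: apply [-4, +1] → [12, -17]
step 9: apply [+2, -5] → [14, -22]
step 10: apply [+3, -4] → [17, -26]

[17, -26]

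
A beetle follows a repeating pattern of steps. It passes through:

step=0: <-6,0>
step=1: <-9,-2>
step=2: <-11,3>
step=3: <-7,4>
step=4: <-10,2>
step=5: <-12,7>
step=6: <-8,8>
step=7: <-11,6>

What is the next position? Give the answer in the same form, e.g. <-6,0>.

<-13,11>

Step-to-step displacements: <-3,-2>, <-2,+5>, <+4,+1>, <-3,-2>, <-2,+5>, <+4,+1>, <-3,-2> — a repeating cycle of length 3.
step 8: apply <-2,+5> → <-13,11>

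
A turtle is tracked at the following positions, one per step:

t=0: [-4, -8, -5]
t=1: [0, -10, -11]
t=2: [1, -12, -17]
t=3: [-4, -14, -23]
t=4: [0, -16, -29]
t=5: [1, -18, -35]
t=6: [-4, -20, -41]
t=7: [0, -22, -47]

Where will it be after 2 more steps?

First: cycles through -4, 0, 1 every 3 steps. Step 9 lands at position 0 of the cycle → -4.
Second: linear, -2 per step → -26 at step 9.
Third: linear, -6 per step → -59 at step 9.

[-4, -26, -59]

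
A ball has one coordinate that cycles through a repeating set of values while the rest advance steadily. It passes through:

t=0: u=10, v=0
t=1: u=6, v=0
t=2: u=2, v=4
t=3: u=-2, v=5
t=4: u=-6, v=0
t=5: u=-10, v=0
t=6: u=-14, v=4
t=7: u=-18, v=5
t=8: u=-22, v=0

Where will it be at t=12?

U: linear, -4 per step → -38 at step 12.
V: cycles through 0, 0, 4, 5 every 4 steps. Step 12 lands at position 0 of the cycle → 0.

u=-38, v=0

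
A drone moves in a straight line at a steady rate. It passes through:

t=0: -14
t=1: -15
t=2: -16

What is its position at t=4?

Each step adds -1 to the position.
step 3: -16 − 1 → -17
step 4: -17 − 1 → -18

-18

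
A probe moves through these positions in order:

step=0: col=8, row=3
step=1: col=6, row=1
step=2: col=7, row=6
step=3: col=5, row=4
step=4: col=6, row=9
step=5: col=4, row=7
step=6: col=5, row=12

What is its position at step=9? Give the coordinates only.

col=2, row=13

Step-to-step displacements: (-2,-2), (+1,+5), (-2,-2), (+1,+5), (-2,-2), (+1,+5) — a repeating cycle of length 2.
step 7: apply (-2,-2) → col=3, row=10
step 8: apply (+1,+5) → col=4, row=15
step 9: apply (-2,-2) → col=2, row=13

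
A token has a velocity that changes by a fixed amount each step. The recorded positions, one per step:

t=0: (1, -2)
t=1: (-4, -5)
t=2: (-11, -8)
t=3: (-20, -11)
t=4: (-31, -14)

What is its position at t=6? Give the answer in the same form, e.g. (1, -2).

Successive displacements: (-5, -3), (-7, -3), (-9, -3), (-11, -3) — each changes by (-2, +0).
step 5: (-31, -14) + (-13, -3) → (-44, -17)
step 6: (-44, -17) + (-15, -3) → (-59, -20)

(-59, -20)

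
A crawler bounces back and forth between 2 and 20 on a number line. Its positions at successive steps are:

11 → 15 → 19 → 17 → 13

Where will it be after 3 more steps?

The value reflects between 2 and 20, moving 4 per step.
  step 5: 13 → 9
  step 6: 9 → 5
  step 7: 5 → 3

3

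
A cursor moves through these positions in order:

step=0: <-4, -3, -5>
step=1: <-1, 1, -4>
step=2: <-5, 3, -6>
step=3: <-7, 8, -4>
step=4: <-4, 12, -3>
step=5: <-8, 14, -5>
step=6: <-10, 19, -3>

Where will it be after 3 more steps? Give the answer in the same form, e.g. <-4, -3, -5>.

Differencing gives <+3, +4, +1>, <-4, +2, -2>, <-2, +5, +2>, <+3, +4, +1>, <-4, +2, -2>, <-2, +5, +2>. This is the pattern <+3, +4, +1>, <-4, +2, -2>, <-2, +5, +2> repeated.
step 7: apply <+3, +4, +1> → <-7, 23, -2>
step 8: apply <-4, +2, -2> → <-11, 25, -4>
step 9: apply <-2, +5, +2> → <-13, 30, -2>

<-13, 30, -2>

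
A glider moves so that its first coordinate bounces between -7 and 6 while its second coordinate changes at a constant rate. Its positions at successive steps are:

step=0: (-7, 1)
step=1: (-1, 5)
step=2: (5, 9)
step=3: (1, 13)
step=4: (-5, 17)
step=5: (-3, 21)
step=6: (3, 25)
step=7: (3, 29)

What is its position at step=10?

(1, 41)

The first coordinate travels 6 per step and bounces off the walls at -7 and 6.
  step 8: 3 → -3
  step 9: -3 → -5
  step 10: -5 → 1
The second coordinate changes by +4 each step: at step 10 it is 41.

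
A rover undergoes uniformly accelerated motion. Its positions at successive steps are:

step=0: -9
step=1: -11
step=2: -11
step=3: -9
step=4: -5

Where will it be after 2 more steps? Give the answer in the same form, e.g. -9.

First differences are -2, +0, +2, +4; their common second difference is +2 (constant acceleration).
step 5: -5 + 6 → 1
step 6: 1 + 8 → 9

9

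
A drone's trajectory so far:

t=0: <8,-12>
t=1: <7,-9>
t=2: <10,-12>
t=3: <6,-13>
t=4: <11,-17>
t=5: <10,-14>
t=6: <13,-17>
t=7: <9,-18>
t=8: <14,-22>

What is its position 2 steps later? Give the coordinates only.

The moves between consecutive positions are <-1,+3>, <+3,-3>, <-4,-1>, <+5,-4>, <-1,+3>, <+3,-3>, <-4,-1>, <+5,-4>; they repeat the 4-cycle [<-1,+3>, <+3,-3>, <-4,-1>, <+5,-4>].
step 9: apply <-1,+3> → <13,-19>
step 10: apply <+3,-3> → <16,-22>

<16,-22>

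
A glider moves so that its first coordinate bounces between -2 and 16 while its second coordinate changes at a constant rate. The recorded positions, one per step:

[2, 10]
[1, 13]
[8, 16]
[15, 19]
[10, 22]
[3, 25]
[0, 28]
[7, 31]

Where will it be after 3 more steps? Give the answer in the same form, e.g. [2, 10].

[4, 40]

The first coordinate travels 7 per step and bounces off the walls at -2 and 16.
  step 8: 7 → 14
  step 9: 14 → 11
  step 10: 11 → 4
The second coordinate changes by +3 each step: at step 10 it is 40.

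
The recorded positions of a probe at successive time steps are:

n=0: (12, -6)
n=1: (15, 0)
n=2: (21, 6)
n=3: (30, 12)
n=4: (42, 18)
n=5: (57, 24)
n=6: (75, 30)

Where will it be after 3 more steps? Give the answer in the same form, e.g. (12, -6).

(147, 48)

Taking differences between consecutive positions: (+3, +6), (+6, +6), (+9, +6), (+12, +6), (+15, +6), (+18, +6). These grow by (+3, +0) each step.
step 7: (75, 30) + (+21, +6) → (96, 36)
step 8: (96, 36) + (+24, +6) → (120, 42)
step 9: (120, 42) + (+27, +6) → (147, 48)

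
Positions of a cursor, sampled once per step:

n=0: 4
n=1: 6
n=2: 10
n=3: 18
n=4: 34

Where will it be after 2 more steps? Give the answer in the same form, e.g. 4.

The jumps are +2, +4, +8, +16 — a geometric progression with ratio 2.
step 5: 34 + 32 → 66
step 6: 66 + 64 → 130

130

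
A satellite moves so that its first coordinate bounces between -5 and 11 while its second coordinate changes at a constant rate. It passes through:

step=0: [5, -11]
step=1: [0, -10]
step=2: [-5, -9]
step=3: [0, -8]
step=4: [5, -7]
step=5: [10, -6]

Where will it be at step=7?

The first coordinate travels 5 per step and bounces off the walls at -5 and 11.
  step 6: 10 → 7
  step 7: 7 → 2
The second coordinate changes by +1 each step: at step 7 it is -4.

[2, -4]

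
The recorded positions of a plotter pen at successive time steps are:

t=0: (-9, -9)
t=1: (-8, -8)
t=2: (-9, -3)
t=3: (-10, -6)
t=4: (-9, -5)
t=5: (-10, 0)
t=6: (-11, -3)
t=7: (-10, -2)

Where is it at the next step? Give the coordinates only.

(-11, 3)

The moves between consecutive positions are (+1, +1), (-1, +5), (-1, -3), (+1, +1), (-1, +5), (-1, -3), (+1, +1); they repeat the 3-cycle [(+1, +1), (-1, +5), (-1, -3)].
step 8: apply (-1, +5) → (-11, 3)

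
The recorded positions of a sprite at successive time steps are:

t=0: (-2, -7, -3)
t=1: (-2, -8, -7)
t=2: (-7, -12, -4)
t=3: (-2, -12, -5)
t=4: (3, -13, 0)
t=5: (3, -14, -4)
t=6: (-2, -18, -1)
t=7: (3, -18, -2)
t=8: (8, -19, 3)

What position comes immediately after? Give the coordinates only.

Step-to-step displacements: (+0, -1, -4), (-5, -4, +3), (+5, +0, -1), (+5, -1, +5), (+0, -1, -4), (-5, -4, +3), (+5, +0, -1), (+5, -1, +5) — a repeating cycle of length 4.
step 9: apply (+0, -1, -4) → (8, -20, -1)

(8, -20, -1)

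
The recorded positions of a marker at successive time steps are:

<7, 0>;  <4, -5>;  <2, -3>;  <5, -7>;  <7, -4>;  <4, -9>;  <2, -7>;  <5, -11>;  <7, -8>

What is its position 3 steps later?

<5, -15>

Differencing gives <-3, -5>, <-2, +2>, <+3, -4>, <+2, +3>, <-3, -5>, <-2, +2>, <+3, -4>, <+2, +3>. This is the pattern <-3, -5>, <-2, +2>, <+3, -4>, <+2, +3> repeated.
step 9: apply <-3, -5> → <4, -13>
step 10: apply <-2, +2> → <2, -11>
step 11: apply <+3, -4> → <5, -15>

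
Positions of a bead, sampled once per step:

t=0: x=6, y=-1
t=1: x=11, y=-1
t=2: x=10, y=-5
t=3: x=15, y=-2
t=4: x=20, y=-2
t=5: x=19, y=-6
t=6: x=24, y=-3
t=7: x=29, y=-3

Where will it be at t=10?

The moves between consecutive positions are (+5,+0), (-1,-4), (+5,+3), (+5,+0), (-1,-4), (+5,+3), (+5,+0); they repeat the 3-cycle [(+5,+0), (-1,-4), (+5,+3)].
step 8: apply (-1,-4) → x=28, y=-7
step 9: apply (+5,+3) → x=33, y=-4
step 10: apply (+5,+0) → x=38, y=-4

x=38, y=-4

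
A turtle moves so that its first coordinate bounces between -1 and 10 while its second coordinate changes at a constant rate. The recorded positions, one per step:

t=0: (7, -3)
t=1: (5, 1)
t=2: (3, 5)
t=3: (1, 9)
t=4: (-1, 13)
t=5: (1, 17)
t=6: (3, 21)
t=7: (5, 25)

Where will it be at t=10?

The first coordinate travels 2 per step and bounces off the walls at -1 and 10.
  step 8: 5 → 7
  step 9: 7 → 9
  step 10: 9 → 9
The second coordinate changes by +4 each step: at step 10 it is 37.

(9, 37)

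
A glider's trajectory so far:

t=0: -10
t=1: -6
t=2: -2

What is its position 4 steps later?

14

Constant displacement of +4 per step.
step 3: -2 + 4 → 2
step 4: 2 + 4 → 6
step 5: 6 + 4 → 10
step 6: 10 + 4 → 14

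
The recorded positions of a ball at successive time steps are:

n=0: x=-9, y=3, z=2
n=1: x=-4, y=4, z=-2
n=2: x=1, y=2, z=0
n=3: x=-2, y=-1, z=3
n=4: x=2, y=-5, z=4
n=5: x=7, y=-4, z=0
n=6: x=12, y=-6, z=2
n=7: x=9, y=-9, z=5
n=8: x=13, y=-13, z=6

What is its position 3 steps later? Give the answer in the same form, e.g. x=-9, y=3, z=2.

The moves between consecutive positions are (+5,+1,-4), (+5,-2,+2), (-3,-3,+3), (+4,-4,+1), (+5,+1,-4), (+5,-2,+2), (-3,-3,+3), (+4,-4,+1); they repeat the 4-cycle [(+5,+1,-4), (+5,-2,+2), (-3,-3,+3), (+4,-4,+1)].
step 9: apply (+5,+1,-4) → x=18, y=-12, z=2
step 10: apply (+5,-2,+2) → x=23, y=-14, z=4
step 11: apply (-3,-3,+3) → x=20, y=-17, z=7

x=20, y=-17, z=7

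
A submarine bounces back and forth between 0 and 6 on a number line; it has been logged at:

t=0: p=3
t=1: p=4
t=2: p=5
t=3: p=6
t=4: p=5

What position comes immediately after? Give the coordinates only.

p=4

The value reflects between 0 and 6, moving 1 per step.
  step 5: 5 → 4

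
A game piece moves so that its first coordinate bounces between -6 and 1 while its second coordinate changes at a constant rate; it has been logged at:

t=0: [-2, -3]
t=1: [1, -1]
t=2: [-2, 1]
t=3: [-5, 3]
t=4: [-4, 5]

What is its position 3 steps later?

The first coordinate travels 3 per step and bounces off the walls at -6 and 1.
  step 5: -4 → -1
  step 6: -1 → 0
  step 7: 0 → -3
The second coordinate changes by +2 each step: at step 7 it is 11.

[-3, 11]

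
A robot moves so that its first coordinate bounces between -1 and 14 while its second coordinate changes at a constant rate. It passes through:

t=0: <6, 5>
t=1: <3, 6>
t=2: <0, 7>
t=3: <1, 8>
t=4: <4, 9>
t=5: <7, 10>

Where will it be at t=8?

<12, 13>

The first coordinate reflects between -1 and 14, moving 3 per step.
  step 6: 7 → 10
  step 7: 10 → 13
  step 8: 13 → 12
The second coordinate changes by +1 each step: at step 8 it is 13.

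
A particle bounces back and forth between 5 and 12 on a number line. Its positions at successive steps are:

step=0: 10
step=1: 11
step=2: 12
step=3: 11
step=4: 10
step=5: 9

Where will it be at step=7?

The value travels 1 per step and bounces off the walls at 5 and 12.
  step 6: 9 → 8
  step 7: 8 → 7

7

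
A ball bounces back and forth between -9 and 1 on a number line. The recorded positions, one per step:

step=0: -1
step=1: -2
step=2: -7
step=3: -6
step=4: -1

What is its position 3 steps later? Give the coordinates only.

The value reflects between -9 and 1, moving 5 per step.
  step 5: -1 → -2
  step 6: -2 → -7
  step 7: -7 → -6

-6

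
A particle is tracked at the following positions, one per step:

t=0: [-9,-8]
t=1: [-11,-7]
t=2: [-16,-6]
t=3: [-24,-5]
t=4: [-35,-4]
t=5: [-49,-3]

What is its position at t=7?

First differences are [-2,+1], [-5,+1], [-8,+1], [-11,+1], [-14,+1]; their common second difference is [-3,+0] (constant acceleration).
step 6: [-49,-3] + [-17,+1] → [-66,-2]
step 7: [-66,-2] + [-20,+1] → [-86,-1]

[-86,-1]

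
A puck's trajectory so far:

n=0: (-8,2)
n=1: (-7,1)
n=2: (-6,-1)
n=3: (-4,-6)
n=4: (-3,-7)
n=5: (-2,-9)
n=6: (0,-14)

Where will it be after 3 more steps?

Differencing gives (+1,-1), (+1,-2), (+2,-5), (+1,-1), (+1,-2), (+2,-5). This is the pattern (+1,-1), (+1,-2), (+2,-5) repeated.
step 7: apply (+1,-1) → (1,-15)
step 8: apply (+1,-2) → (2,-17)
step 9: apply (+2,-5) → (4,-22)

(4,-22)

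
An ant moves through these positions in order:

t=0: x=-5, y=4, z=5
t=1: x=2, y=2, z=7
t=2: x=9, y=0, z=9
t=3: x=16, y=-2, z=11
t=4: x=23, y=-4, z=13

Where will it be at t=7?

x=44, y=-10, z=19

Constant displacement of (+7,-2,+2) per step.
step 5: x=23, y=-4, z=13 + (+7,-2,+2) → x=30, y=-6, z=15
step 6: x=30, y=-6, z=15 + (+7,-2,+2) → x=37, y=-8, z=17
step 7: x=37, y=-8, z=17 + (+7,-2,+2) → x=44, y=-10, z=19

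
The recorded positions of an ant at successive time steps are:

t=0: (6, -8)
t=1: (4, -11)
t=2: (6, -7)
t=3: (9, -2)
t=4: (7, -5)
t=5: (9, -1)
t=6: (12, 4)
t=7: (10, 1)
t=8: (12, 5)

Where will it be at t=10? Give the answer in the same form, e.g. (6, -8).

(13, 7)

Differencing gives (-2, -3), (+2, +4), (+3, +5), (-2, -3), (+2, +4), (+3, +5), (-2, -3), (+2, +4). This is the pattern (-2, -3), (+2, +4), (+3, +5) repeated.
step 9: apply (+3, +5) → (15, 10)
step 10: apply (-2, -3) → (13, 7)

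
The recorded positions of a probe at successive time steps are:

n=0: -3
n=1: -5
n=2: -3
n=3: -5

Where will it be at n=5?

The jumps are -2, +2, -2 — a geometric progression with ratio -1.
step 4: -5 + 2 → -3
step 5: -3 − 2 → -5

-5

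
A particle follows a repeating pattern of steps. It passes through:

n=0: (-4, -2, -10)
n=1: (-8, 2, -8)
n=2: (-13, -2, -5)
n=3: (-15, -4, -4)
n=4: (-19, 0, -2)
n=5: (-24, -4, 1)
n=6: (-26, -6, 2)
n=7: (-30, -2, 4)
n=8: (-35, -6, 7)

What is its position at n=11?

Differencing gives (-4, +4, +2), (-5, -4, +3), (-2, -2, +1), (-4, +4, +2), (-5, -4, +3), (-2, -2, +1), (-4, +4, +2), (-5, -4, +3). This is the pattern (-4, +4, +2), (-5, -4, +3), (-2, -2, +1) repeated.
step 9: apply (-2, -2, +1) → (-37, -8, 8)
step 10: apply (-4, +4, +2) → (-41, -4, 10)
step 11: apply (-5, -4, +3) → (-46, -8, 13)

(-46, -8, 13)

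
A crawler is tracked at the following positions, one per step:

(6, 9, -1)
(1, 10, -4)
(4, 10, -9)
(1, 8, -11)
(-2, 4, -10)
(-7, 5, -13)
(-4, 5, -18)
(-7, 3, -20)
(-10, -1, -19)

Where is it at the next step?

(-15, 0, -22)

The moves between consecutive positions are (-5, +1, -3), (+3, +0, -5), (-3, -2, -2), (-3, -4, +1), (-5, +1, -3), (+3, +0, -5), (-3, -2, -2), (-3, -4, +1); they repeat the 4-cycle [(-5, +1, -3), (+3, +0, -5), (-3, -2, -2), (-3, -4, +1)].
step 9: apply (-5, +1, -3) → (-15, 0, -22)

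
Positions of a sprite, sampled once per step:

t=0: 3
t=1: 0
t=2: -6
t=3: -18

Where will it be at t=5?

Consecutive displacements -3, -6, -12 scale by a factor of 2 each step.
step 4: -18 − 24 → -42
step 5: -42 − 48 → -90

-90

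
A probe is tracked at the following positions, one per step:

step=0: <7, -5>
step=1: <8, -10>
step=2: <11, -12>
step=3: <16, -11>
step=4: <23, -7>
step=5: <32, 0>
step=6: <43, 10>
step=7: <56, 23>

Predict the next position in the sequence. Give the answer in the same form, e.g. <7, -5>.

<71, 39>

Successive displacements: <+1, -5>, <+3, -2>, <+5, +1>, <+7, +4>, <+9, +7>, <+11, +10>, <+13, +13> — each changes by <+2, +3>.
step 8: <56, 23> + <+15, +16> → <71, 39>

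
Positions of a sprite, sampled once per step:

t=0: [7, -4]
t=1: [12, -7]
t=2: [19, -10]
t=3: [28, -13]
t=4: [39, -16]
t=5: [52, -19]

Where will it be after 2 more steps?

First differences are [+5, -3], [+7, -3], [+9, -3], [+11, -3], [+13, -3]; their common second difference is [+2, +0] (constant acceleration).
step 6: [52, -19] + [+15, -3] → [67, -22]
step 7: [67, -22] + [+17, -3] → [84, -25]

[84, -25]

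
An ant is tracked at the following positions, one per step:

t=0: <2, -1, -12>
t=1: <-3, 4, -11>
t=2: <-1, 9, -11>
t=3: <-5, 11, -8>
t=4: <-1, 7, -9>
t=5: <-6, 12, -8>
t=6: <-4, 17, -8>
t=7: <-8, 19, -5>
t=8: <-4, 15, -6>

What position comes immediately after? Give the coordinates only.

<-9, 20, -5>

Differencing gives <-5, +5, +1>, <+2, +5, +0>, <-4, +2, +3>, <+4, -4, -1>, <-5, +5, +1>, <+2, +5, +0>, <-4, +2, +3>, <+4, -4, -1>. This is the pattern <-5, +5, +1>, <+2, +5, +0>, <-4, +2, +3>, <+4, -4, -1> repeated.
step 9: apply <-5, +5, +1> → <-9, 20, -5>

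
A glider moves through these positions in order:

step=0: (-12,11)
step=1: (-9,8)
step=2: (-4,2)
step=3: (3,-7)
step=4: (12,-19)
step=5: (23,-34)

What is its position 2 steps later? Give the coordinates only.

First differences are (+3,-3), (+5,-6), (+7,-9), (+9,-12), (+11,-15); their common second difference is (+2,-3) (constant acceleration).
step 6: (23,-34) + (+13,-18) → (36,-52)
step 7: (36,-52) + (+15,-21) → (51,-73)

(51,-73)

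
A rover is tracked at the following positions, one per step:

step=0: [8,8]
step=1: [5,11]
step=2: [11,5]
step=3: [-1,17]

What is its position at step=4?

[23,-7]

Consecutive displacements [-3,+3], [+6,-6], [-12,+12] scale by a factor of -2 each step.
step 4: [-1,17] + [+24,-24] → [23,-7]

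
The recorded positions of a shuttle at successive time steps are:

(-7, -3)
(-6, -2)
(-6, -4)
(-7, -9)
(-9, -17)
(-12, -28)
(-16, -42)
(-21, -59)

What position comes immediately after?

(-27, -79)

Successive displacements: (+1, +1), (+0, -2), (-1, -5), (-2, -8), (-3, -11), (-4, -14), (-5, -17) — each changes by (-1, -3).
step 8: (-21, -59) + (-6, -20) → (-27, -79)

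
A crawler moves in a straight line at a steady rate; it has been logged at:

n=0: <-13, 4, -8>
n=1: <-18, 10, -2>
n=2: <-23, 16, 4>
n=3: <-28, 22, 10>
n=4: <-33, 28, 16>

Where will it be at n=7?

The position changes by <-5, +6, +6> every step.
step 5: <-33, 28, 16> + <-5, +6, +6> → <-38, 34, 22>
step 6: <-38, 34, 22> + <-5, +6, +6> → <-43, 40, 28>
step 7: <-43, 40, 28> + <-5, +6, +6> → <-48, 46, 34>

<-48, 46, 34>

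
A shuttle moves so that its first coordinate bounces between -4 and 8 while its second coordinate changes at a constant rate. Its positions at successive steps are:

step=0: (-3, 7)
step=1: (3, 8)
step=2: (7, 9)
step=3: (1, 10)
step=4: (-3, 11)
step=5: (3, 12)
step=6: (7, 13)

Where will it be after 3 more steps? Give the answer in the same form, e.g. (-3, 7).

The first coordinate reflects between -4 and 8, moving 6 per step.
  step 7: 7 → 1
  step 8: 1 → -3
  step 9: -3 → 3
The second coordinate changes by +1 each step: at step 9 it is 16.

(3, 16)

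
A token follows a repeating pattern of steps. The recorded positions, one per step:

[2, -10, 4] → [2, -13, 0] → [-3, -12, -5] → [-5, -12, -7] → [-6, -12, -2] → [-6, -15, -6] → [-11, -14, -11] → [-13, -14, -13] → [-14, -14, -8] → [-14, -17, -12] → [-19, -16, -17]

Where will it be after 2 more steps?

[-22, -16, -14]

The moves between consecutive positions are [+0, -3, -4], [-5, +1, -5], [-2, +0, -2], [-1, +0, +5], [+0, -3, -4], [-5, +1, -5], [-2, +0, -2], [-1, +0, +5], [+0, -3, -4], [-5, +1, -5]; they repeat the 4-cycle [[+0, -3, -4], [-5, +1, -5], [-2, +0, -2], [-1, +0, +5]].
step 11: apply [-2, +0, -2] → [-21, -16, -19]
step 12: apply [-1, +0, +5] → [-22, -16, -14]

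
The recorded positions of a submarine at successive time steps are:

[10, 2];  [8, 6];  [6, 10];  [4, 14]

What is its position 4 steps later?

The position changes by [-2, +4] every step.
step 4: [4, 14] + [-2, +4] → [2, 18]
step 5: [2, 18] + [-2, +4] → [0, 22]
step 6: [0, 22] + [-2, +4] → [-2, 26]
step 7: [-2, 26] + [-2, +4] → [-4, 30]

[-4, 30]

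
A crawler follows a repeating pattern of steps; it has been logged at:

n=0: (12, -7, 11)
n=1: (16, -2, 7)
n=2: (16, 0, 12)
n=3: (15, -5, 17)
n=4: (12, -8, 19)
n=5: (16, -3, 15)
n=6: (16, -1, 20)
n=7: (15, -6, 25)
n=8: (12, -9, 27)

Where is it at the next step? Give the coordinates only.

(16, -4, 23)

Differencing gives (+4, +5, -4), (+0, +2, +5), (-1, -5, +5), (-3, -3, +2), (+4, +5, -4), (+0, +2, +5), (-1, -5, +5), (-3, -3, +2). This is the pattern (+4, +5, -4), (+0, +2, +5), (-1, -5, +5), (-3, -3, +2) repeated.
step 9: apply (+4, +5, -4) → (16, -4, 23)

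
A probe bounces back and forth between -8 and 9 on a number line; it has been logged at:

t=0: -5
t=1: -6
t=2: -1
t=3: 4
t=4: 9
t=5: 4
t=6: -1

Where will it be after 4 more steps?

The value reflects between -8 and 9, moving 5 per step.
  step 7: -1 → -6
  step 8: -6 → -5
  step 9: -5 → 0
  step 10: 0 → 5

5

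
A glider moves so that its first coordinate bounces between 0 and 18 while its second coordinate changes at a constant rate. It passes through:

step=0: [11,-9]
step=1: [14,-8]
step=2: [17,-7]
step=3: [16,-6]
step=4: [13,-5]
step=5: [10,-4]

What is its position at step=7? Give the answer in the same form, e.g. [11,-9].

[4,-2]

The first coordinate travels 3 per step and bounces off the walls at 0 and 18.
  step 6: 10 → 7
  step 7: 7 → 4
The second coordinate changes by +1 each step: at step 7 it is -2.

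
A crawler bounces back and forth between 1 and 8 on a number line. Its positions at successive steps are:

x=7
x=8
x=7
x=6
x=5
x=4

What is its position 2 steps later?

x=2

The value travels 1 per step and bounces off the walls at 1 and 8.
  step 6: 4 → 3
  step 7: 3 → 2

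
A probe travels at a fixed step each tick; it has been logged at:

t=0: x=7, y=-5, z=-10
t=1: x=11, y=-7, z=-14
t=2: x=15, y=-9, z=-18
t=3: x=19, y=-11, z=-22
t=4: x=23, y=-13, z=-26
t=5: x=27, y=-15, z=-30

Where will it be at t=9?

The position changes by (+4, -2, -4) every step.
step 6: x=27, y=-15, z=-30 + (+4, -2, -4) → x=31, y=-17, z=-34
step 7: x=31, y=-17, z=-34 + (+4, -2, -4) → x=35, y=-19, z=-38
step 8: x=35, y=-19, z=-38 + (+4, -2, -4) → x=39, y=-21, z=-42
step 9: x=39, y=-21, z=-42 + (+4, -2, -4) → x=43, y=-23, z=-46

x=43, y=-23, z=-46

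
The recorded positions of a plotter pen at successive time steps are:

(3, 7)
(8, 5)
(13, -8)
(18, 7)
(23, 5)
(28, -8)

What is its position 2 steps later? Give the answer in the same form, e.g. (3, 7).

The first coordinate changes by +5 each step, so at step 7 it is 3 + 7·(5) = 38.
The second coordinate repeats the cycle [7, 5, -8] with period 3; step 7 mod 3 = 1, giving 5.

(38, 5)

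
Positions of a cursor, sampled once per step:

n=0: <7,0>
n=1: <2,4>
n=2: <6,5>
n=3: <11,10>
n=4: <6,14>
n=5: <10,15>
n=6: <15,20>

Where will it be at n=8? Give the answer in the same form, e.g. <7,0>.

<14,25>

Step-to-step displacements: <-5,+4>, <+4,+1>, <+5,+5>, <-5,+4>, <+4,+1>, <+5,+5> — a repeating cycle of length 3.
step 7: apply <-5,+4> → <10,24>
step 8: apply <+4,+1> → <14,25>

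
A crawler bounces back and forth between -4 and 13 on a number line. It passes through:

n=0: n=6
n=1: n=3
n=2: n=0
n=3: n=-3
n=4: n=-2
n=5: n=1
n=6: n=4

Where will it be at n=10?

n=10

The value travels 3 per step and bounces off the walls at -4 and 13.
  step 7: 4 → 7
  step 8: 7 → 10
  step 9: 10 → 13
  step 10: 13 → 10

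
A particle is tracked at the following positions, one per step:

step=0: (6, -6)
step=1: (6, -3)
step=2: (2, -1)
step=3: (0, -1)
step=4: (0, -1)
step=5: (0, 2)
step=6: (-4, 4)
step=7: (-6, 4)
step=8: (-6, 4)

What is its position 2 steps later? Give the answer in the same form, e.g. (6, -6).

(-10, 9)

The moves between consecutive positions are (+0, +3), (-4, +2), (-2, +0), (+0, +0), (+0, +3), (-4, +2), (-2, +0), (+0, +0); they repeat the 4-cycle [(+0, +3), (-4, +2), (-2, +0), (+0, +0)].
step 9: apply (+0, +3) → (-6, 7)
step 10: apply (-4, +2) → (-10, 9)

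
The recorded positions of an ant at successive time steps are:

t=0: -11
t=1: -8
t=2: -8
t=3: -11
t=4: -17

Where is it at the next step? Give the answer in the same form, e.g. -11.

-26

First differences are +3, +0, -3, -6; their common second difference is -3 (constant acceleration).
step 5: -17 − 9 → -26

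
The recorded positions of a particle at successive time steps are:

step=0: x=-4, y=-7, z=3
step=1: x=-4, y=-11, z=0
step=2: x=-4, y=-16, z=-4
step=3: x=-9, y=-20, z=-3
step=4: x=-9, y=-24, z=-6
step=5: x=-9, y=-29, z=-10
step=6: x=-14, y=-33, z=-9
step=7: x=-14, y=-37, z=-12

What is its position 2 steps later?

x=-19, y=-46, z=-15

The moves between consecutive positions are (+0, -4, -3), (+0, -5, -4), (-5, -4, +1), (+0, -4, -3), (+0, -5, -4), (-5, -4, +1), (+0, -4, -3); they repeat the 3-cycle [(+0, -4, -3), (+0, -5, -4), (-5, -4, +1)].
step 8: apply (+0, -5, -4) → x=-14, y=-42, z=-16
step 9: apply (-5, -4, +1) → x=-19, y=-46, z=-15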